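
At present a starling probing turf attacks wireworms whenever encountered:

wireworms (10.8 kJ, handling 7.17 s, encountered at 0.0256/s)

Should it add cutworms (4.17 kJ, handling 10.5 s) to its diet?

Current rate: (0.0256×10.8)/(1 + 0.0256×7.17) = 0.2336 kJ/s.
Profitability of cutworms: 4.17/10.5 = 0.3971 kJ/s.
Since 0.3971 > R, including cutworms increases the long-run rate.

Yes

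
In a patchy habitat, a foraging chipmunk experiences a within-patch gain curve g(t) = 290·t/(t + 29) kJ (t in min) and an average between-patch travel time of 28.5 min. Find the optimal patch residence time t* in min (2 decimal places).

By the marginal value theorem, leave when the instantaneous gain rate g'(t) equals the habitat-wide average g(t)/(T + t).
g'(t) = 290·29/(t + 29)². Setting 290·29/(t+29)² = 290t/[(t+29)(28.5+t)] gives 29(28.5+t) = t(t+29), so t² = 29×28.5 = 826.5.
t* = √826.5 = 28.75 min.

28.75 min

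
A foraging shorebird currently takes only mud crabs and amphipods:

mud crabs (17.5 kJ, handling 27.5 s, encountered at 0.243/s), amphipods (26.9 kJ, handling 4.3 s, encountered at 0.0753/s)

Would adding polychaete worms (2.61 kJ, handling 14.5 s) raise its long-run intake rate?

Intake rate on the current diet: R = (0.243×17.5 + 0.0753×26.9) / (1 + 0.243×27.5 + 0.0753×4.3) = 6.278/8.006 = 0.7841 kJ/s.
polychaete worms: E/h = 2.61/14.5 = 0.18 kJ/s.
Since 0.18 < R, time spent handling polychaete worms is better spent searching.

No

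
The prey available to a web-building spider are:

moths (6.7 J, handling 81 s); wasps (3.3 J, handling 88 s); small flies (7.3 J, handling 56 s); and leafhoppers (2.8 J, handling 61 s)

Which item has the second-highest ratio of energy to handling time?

moths

Profitability E/h (J/s): moths = 6.7/81 = 0.0827, wasps = 3.3/88 = 0.0375, small flies = 7.3/56 = 0.13, leafhoppers = 2.8/61 = 0.0459.
Ranked: small flies > moths > leafhoppers > wasps.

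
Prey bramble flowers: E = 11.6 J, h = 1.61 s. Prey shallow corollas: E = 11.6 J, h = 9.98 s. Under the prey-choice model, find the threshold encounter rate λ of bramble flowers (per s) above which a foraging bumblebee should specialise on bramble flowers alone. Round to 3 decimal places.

0.119 per s

At the threshold, the rate on bramble flowers alone equals the profitability of shallow corollas: λ·11.6/(1 + λ·1.61) = 11.6/9.98 = 1.162.
Rearranging, λ(11.6 − 1.162×1.61) = 1.162, so λ = 1.162/9.729 = 0.1195 per s.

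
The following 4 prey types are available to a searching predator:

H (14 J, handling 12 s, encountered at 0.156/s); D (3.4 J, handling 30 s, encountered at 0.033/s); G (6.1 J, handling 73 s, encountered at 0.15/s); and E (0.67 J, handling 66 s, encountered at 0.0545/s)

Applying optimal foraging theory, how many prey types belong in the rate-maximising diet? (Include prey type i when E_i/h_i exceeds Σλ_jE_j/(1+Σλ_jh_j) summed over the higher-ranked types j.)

E/h in descending order: H 1.17, D 0.113, G 0.0836, E 0.0102 J/s. The optimal diet is the largest prefix of this list for which every included type satisfies E_i/h_i > R on the types above it.
Rate on top 1: 0.7604. D: 0.113 < 0.7604 → exclude; stop.
Optimal diet: H — 1 of 4 types.

1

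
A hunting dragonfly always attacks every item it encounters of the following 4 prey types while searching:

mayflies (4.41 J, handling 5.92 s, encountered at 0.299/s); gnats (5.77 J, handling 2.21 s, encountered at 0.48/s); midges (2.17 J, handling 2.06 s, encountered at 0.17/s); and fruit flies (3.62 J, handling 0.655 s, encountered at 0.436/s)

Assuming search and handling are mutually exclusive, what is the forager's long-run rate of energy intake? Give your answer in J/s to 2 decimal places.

R = (0.299×4.41 + 0.48×5.77 + 0.17×2.17 + 0.436×3.62) / (1 + 0.299×5.92 + 0.48×2.21 + 0.17×2.06 + 0.436×0.655) = 6.035/4.467 = 1.351 J/s.

1.35 J/s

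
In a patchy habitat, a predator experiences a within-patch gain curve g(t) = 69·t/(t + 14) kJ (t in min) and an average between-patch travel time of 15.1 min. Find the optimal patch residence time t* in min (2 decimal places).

14.54 min

Maximise g(t)/(T+t): set derivative to zero → g'(t)(T+t) = g(t).
g'(t) = 69·14/(t + 14)². Setting 69·14/(t+14)² = 69t/[(t+14)(15.1+t)] gives 14(15.1+t) = t(t+14), so t² = 14×15.1 = 211.4.
t* = √211.4 = 14.54 min.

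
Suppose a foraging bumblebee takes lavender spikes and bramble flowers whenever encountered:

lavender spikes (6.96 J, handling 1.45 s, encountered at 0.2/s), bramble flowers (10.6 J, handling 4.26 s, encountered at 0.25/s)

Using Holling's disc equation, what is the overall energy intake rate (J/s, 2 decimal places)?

1.72 J/s

R = Σλ_iE_i / (1 + Σλ_ih_i)
Numerator: 0.2×6.96 + 0.25×10.6 = 4.042
Denominator: 1 + 0.2×1.45 + 0.25×4.26 = 2.355
R = 4.042/2.355 = 1.716 J/s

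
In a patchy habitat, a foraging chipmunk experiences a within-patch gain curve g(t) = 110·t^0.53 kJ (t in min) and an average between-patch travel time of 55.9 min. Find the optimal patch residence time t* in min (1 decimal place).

By the marginal value theorem, leave when the instantaneous gain rate g'(t) equals the habitat-wide average g(t)/(T + t).
g'(t) = 0.53·110·t^-0.47. Setting 0.53·110·t^-0.47 = 110·t^0.53/(55.9+t) gives 0.53(55.9+t) = t, so 0.47·t = 0.53×55.9.
t* = 0.53×55.9/0.47 = 63.04 min.

63.0 min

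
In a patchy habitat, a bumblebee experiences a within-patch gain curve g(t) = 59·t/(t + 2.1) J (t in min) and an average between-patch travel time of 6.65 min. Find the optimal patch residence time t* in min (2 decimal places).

Maximise g(t)/(T+t): set derivative to zero → g'(t)(T+t) = g(t).
g'(t) = 59·2.1/(t + 2.1)². Setting 59·2.1/(t+2.1)² = 59t/[(t+2.1)(6.65+t)] gives 2.1(6.65+t) = t(t+2.1), so t² = 2.1×6.65 = 13.97.
t* = √13.97 = 3.737 min.

3.74 min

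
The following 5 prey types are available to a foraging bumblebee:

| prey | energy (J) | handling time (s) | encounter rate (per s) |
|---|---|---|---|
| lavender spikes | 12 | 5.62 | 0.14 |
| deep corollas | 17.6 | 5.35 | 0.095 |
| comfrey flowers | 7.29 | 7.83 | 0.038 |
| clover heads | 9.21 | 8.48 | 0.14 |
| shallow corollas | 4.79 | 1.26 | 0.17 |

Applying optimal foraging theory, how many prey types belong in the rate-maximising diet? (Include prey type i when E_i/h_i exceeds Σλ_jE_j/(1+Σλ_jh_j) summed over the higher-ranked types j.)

Profitabilities (E/h, J/s): shallow corollas 3.8, deep corollas 3.29, lavender spikes 2.14, clover heads 1.09, comfrey flowers 0.931. Add prey in this order while the next type's profitability exceeds the intake rate on those already taken.
Rate on top 1: 0.6706. deep corollas: 3.29 > 0.6706 → include.
Rate on top 2: 1.443. lavender spikes: 2.14 > 1.443 → include.
Rate on top 3: 1.66. clover heads: 1.09 < 1.66 → exclude; stop.
Optimal diet: shallow corollas, deep corollas, lavender spikes — 3 of 5 types.

3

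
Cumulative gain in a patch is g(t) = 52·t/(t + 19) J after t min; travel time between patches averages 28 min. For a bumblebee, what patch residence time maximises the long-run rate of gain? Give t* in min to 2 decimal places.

By the marginal value theorem, leave when the instantaneous gain rate g'(t) equals the habitat-wide average g(t)/(T + t).
g'(t) = 52·19/(t + 19)². Setting 52·19/(t+19)² = 52t/[(t+19)(28+t)] gives 19(28+t) = t(t+19), so t² = 19×28 = 532.
t* = √532 = 23.07 min.

23.07 min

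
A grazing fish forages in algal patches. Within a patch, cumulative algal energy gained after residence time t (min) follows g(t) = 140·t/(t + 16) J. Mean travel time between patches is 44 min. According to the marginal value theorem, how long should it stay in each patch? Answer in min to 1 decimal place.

Maximise g(t)/(T+t): set derivative to zero → g'(t)(T+t) = g(t).
g'(t) = 140·16/(t + 16)². Setting 140·16/(t+16)² = 140t/[(t+16)(44+t)] gives 16(44+t) = t(t+16), so t² = 16×44 = 704.
t* = √704 = 26.53 min.

26.5 min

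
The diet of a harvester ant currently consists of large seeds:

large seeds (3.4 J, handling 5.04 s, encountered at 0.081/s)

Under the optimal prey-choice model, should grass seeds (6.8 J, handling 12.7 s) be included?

Current rate: (0.081×3.4)/(1 + 0.081×5.04) = 0.1956 J/s.
grass seeds: E/h = 6.8/12.7 = 0.5354 J/s.
0.5354 > 0.1956, so adding grass seeds raises the average — include it.

Yes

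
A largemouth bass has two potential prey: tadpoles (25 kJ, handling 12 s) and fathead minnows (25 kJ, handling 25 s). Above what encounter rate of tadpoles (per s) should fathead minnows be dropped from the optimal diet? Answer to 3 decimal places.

0.077 per s

The zero-one rule: include fathead minnows iff E₂/h₂ > λE₁/(1+λh₁). Equality gives the switch point.
λE₁h₂ = E₂ + λE₂h₁ ⇒ λ = E₂/(E₁h₂ − E₂h₁) = 25/(625 − 300) = 0.07692 per s.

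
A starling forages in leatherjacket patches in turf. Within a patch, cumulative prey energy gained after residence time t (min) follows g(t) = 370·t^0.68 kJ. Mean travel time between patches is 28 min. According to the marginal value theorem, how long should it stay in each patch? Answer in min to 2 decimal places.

Optimal t* satisfies g'(t*) = g(t*)/(T + t*).
g'(t) = 0.68·370·t^-0.32. Setting 0.68·370·t^-0.32 = 370·t^0.68/(28+t) gives 0.68(28+t) = t, so 0.32·t = 0.68×28.
t* = 0.68×28/0.32 = 59.5 min.

59.50 min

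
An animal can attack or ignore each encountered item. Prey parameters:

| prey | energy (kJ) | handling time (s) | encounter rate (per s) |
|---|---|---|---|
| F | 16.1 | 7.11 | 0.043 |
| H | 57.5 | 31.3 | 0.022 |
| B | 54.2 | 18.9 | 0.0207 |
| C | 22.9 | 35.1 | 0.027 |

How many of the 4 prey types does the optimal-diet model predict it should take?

E/h in descending order: B 2.87, F 2.26, H 1.84, C 0.652 kJ/s. The optimal diet is the largest prefix of this list for which every included type satisfies E_i/h_i > R on the types above it.
Rate on top 1: 0.8064. F: 2.26 > 0.8064 → include.
Rate on top 2: 1.069. H: 1.84 > 1.069 → include.
Rate on top 3: 1.291. C: 0.652 < 1.291 → exclude; stop.
Optimal diet: B, F, H — 3 of 4 types.

3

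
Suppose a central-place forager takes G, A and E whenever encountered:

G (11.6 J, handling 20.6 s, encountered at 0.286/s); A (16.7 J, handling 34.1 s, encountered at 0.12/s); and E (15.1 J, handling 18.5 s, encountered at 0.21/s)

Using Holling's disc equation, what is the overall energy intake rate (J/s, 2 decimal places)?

0.57 J/s

Energy encountered per unit search time: 0.286×11.6 + 0.12×16.7 + 0.21×15.1 = 8.493 J/s.
Handling time per unit search time: 0.286×20.6 + 0.12×34.1 + 0.21×18.5 = 13.87.
Rate = 8.493/(1 + 13.87) = 0.5712 J/s.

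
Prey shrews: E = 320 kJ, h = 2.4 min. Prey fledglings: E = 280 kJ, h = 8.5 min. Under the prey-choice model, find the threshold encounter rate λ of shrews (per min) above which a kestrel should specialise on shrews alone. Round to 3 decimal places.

0.137 per min

The zero-one rule: include fledglings iff E₂/h₂ > λE₁/(1+λh₁). Equality gives the switch point.
λE₁h₂ = E₂ + λE₂h₁ ⇒ λ = E₂/(E₁h₂ − E₂h₁) = 280/(2720 − 672) = 0.1367 per min.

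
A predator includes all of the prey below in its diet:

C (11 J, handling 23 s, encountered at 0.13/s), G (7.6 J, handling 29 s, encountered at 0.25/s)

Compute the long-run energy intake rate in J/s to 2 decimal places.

0.30 J/s

R = (0.13×11 + 0.25×7.6) / (1 + 0.13×23 + 0.25×29) = 3.33/11.24 = 0.2963 J/s.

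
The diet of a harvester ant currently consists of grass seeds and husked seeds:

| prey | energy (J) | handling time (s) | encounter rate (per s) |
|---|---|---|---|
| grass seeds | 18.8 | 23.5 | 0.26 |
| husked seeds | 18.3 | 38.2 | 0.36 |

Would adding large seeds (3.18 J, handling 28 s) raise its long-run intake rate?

Intake rate on the current diet: R = (0.26×18.8 + 0.36×18.3) / (1 + 0.26×23.5 + 0.36×38.2) = 11.48/20.86 = 0.5501 J/s.
large seeds: E/h = 3.18/28 = 0.1136 J/s.
0.1136 < 0.5501, so adding large seeds would lower the average — exclude it.

No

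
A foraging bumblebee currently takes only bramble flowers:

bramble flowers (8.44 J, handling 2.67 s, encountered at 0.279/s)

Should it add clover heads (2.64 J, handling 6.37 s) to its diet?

Intake rate on the current diet: R = (0.279×8.44) / (1 + 0.279×2.67) = 2.355/1.745 = 1.349 J/s.
Profitability of clover heads: 2.64/6.37 = 0.4144 J/s.
Since 0.4144 < R, time spent handling clover heads is better spent searching.

No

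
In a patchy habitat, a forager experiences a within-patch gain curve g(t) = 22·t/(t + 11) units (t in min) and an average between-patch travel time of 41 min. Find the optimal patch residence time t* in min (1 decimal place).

21.2 min

Maximise g(t)/(T+t): set derivative to zero → g'(t)(T+t) = g(t).
g'(t) = 22·11/(t + 11)². Setting 22·11/(t+11)² = 22t/[(t+11)(41+t)] gives 11(41+t) = t(t+11), so t² = 11×41 = 451.
t* = √451 = 21.24 min.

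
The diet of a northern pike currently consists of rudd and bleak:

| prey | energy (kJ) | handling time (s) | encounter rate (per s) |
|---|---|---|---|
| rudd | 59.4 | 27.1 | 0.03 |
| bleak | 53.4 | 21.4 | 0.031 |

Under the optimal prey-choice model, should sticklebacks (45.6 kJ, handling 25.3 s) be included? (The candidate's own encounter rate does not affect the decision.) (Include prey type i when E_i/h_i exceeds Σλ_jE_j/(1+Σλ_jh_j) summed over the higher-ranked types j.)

Yes

On rudd and bleak alone, R = ΣλE/(1+Σλh) = 3.437/2.476 = 1.388 kJ/s.
Profitability of sticklebacks: 45.6/25.3 = 1.802 kJ/s.
Since 1.802 > R, including sticklebacks increases the long-run rate.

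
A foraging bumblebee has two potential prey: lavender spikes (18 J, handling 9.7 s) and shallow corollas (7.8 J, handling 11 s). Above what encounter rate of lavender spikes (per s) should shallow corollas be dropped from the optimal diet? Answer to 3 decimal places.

0.064 per s

The zero-one rule: include shallow corollas iff E₂/h₂ > λE₁/(1+λh₁). Equality gives the switch point.
λE₁h₂ = E₂ + λE₂h₁ ⇒ λ = E₂/(E₁h₂ − E₂h₁) = 7.8/(198 − 75.66) = 0.06376 per s.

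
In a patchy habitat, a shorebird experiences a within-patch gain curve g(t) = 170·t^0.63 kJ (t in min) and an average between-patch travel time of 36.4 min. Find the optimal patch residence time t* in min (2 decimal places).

61.98 min

By the marginal value theorem, leave when the instantaneous gain rate g'(t) equals the habitat-wide average g(t)/(T + t).
g'(t) = 0.63·170·t^-0.37. Setting 0.63·170·t^-0.37 = 170·t^0.63/(36.4+t) gives 0.63(36.4+t) = t, so 0.37·t = 0.63×36.4.
t* = 0.63×36.4/0.37 = 61.98 min.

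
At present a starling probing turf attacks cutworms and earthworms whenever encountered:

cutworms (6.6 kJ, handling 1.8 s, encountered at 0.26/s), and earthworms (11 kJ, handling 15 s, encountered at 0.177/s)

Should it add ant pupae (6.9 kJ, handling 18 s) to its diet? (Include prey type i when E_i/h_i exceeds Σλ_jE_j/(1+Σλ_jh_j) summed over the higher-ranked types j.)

Current rate: (0.26×6.6 + 0.177×11)/(1 + 0.26×1.8 + 0.177×15) = 0.8884 kJ/s.
ant pupae: E/h = 6.9/18 = 0.3833 kJ/s.
0.3833 < 0.8884, so adding ant pupae would lower the average — exclude it.

No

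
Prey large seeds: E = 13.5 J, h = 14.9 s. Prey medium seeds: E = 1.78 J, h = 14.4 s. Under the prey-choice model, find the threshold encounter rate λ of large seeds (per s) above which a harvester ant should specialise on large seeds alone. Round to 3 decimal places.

Drop medium seeds once their profitability E₂/h₂ falls below the rate achievable on large seeds alone: E₂/h₂ = λE₁/(1 + λh₁).
Solve for λ: λE₁h₂ = E₂(1 + λh₁) → λ(E₁h₂ − E₂h₁) = E₂ → λ = E₂/(E₁h₂ − E₂h₁).
λ = 1.78/(13.5×14.4 − 1.78×14.9) = 1.78/167.9 = 0.0106 per s.

0.011 per s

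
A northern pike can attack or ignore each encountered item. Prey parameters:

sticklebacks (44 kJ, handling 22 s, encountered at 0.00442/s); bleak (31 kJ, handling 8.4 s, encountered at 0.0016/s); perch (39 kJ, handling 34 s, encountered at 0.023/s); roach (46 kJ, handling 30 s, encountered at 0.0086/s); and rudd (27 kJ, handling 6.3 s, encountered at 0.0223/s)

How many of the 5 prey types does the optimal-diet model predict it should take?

5

E/h in descending order: rudd 4.29, bleak 3.69, sticklebacks 2, roach 1.53, perch 1.15 kJ/s. The optimal diet is the largest prefix of this list for which every included type satisfies E_i/h_i > R on the types above it.
Rate on top 1: 0.5279. bleak: 3.69 > 0.5279 → include.
Rate on top 2: 0.5648. sticklebacks: 2 > 0.5648 → include.
Rate on top 3: 0.6763. roach: 1.53 > 0.6763 → include.
Rate on top 4: 0.8228. perch: 1.15 > 0.8228 → include.
Optimal diet: rudd, bleak, sticklebacks, roach, perch — 5 of 5 types.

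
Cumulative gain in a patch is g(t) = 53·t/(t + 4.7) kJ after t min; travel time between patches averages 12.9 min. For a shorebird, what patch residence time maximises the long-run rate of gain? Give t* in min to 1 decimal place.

Optimal t* satisfies g'(t*) = g(t*)/(T + t*).
g'(t) = 53·4.7/(t + 4.7)². Setting 53·4.7/(t+4.7)² = 53t/[(t+4.7)(12.9+t)] gives 4.7(12.9+t) = t(t+4.7), so t² = 4.7×12.9 = 60.63.
t* = √60.63 = 7.787 min.

7.8 min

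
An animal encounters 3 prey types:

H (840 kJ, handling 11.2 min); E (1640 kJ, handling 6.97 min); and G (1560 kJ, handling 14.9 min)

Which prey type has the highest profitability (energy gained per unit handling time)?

Profitability E/h (kJ/min): H = 840/11.2 = 75, E = 1640/6.97 = 235, G = 1560/14.9 = 105.
Ranked: E > G > H.

E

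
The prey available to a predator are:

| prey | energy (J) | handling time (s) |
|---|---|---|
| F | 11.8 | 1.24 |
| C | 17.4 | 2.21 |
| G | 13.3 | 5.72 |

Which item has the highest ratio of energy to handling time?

Profitability E/h (J/s): F = 11.8/1.24 = 9.52, C = 17.4/2.21 = 7.87, G = 13.3/5.72 = 2.33.
Ranked: F > C > G.

F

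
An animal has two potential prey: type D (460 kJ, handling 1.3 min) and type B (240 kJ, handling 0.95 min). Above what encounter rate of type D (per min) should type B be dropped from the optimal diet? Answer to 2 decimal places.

1.92 per min

The zero-one rule: include type B iff E₂/h₂ > λE₁/(1+λh₁). Equality gives the switch point.
λE₁h₂ = E₂ + λE₂h₁ ⇒ λ = E₂/(E₁h₂ − E₂h₁) = 240/(437 − 312) = 1.92 per min.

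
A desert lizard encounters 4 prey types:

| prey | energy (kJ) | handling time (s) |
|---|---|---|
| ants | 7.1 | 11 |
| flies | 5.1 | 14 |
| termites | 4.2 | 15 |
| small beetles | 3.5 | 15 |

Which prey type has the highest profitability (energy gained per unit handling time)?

Profitability E/h (kJ/s): ants = 7.1/11 = 0.645, flies = 5.1/14 = 0.364, termites = 4.2/15 = 0.28, small beetles = 3.5/15 = 0.233.
Ranked: ants > flies > termites > small beetles.

ants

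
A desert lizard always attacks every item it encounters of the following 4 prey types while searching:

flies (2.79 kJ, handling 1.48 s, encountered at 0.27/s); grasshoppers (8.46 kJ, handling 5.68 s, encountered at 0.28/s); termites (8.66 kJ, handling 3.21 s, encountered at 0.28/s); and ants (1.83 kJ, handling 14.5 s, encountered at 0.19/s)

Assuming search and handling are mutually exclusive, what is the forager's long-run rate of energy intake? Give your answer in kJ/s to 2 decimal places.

Energy encountered per unit search time: 0.27×2.79 + 0.28×8.46 + 0.28×8.66 + 0.19×1.83 = 5.895 kJ/s.
Handling time per unit search time: 0.27×1.48 + 0.28×5.68 + 0.28×3.21 + 0.19×14.5 = 5.644.
Rate = 5.895/(1 + 5.644) = 0.8872 kJ/s.

0.89 kJ/s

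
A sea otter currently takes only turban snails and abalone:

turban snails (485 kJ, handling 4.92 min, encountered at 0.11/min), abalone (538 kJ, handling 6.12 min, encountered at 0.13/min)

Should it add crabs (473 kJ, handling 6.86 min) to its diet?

On turban snails and abalone alone, R = ΣλE/(1+Σλh) = 123.3/2.337 = 52.76 kJ/min.
crabs: E/h = 473/6.86 = 68.95 kJ/min.
Since 68.95 > R, including crabs increases the long-run rate.

Yes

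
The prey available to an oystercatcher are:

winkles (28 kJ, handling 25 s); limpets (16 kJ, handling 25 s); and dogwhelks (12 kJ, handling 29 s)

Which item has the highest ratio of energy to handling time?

In descending order of E/h:
winkles: 28/25 = 1.12 kJ/s
limpets: 16/25 = 0.64 kJ/s
dogwhelks: 12/29 = 0.414 kJ/s

winkles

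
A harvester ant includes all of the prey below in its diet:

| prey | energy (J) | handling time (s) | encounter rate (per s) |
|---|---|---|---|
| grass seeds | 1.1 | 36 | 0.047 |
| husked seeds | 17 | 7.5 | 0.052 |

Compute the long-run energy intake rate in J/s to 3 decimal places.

0.304 J/s

Energy encountered per unit search time: 0.047×1.1 + 0.052×17 = 0.9357 J/s.
Handling time per unit search time: 0.047×36 + 0.052×7.5 = 2.082.
Rate = 0.9357/(1 + 2.082) = 0.3036 J/s.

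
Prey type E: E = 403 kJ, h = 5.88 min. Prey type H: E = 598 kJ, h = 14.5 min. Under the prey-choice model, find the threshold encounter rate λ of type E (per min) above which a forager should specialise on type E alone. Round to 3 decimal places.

The zero-one rule: include type H iff E₂/h₂ > λE₁/(1+λh₁). Equality gives the switch point.
λE₁h₂ = E₂ + λE₂h₁ ⇒ λ = E₂/(E₁h₂ − E₂h₁) = 598/(5844 − 3516) = 0.257 per min.

0.257 per min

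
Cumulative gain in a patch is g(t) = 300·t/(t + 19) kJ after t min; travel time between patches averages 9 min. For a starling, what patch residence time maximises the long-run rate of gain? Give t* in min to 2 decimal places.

Optimal t* satisfies g'(t*) = g(t*)/(T + t*).
g'(t) = 300·19/(t + 19)². Setting 300·19/(t+19)² = 300t/[(t+19)(9+t)] gives 19(9+t) = t(t+19), so t² = 19×9 = 171.
t* = √171 = 13.08 min.

13.08 min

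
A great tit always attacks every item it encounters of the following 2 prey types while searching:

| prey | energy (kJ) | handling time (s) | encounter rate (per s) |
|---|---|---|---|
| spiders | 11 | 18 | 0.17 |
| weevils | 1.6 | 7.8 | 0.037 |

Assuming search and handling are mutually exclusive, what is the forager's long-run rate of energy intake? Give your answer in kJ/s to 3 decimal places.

R = Σλ_iE_i / (1 + Σλ_ih_i)
Numerator: 0.17×11 + 0.037×1.6 = 1.929
Denominator: 1 + 0.17×18 + 0.037×7.8 = 4.349
R = 1.929/4.349 = 0.4436 kJ/s

0.444 kJ/s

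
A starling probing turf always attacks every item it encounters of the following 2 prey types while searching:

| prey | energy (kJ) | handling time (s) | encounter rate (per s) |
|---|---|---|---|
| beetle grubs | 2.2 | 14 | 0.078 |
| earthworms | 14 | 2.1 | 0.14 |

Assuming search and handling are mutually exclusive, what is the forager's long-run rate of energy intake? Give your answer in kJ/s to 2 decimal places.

R = (0.078×2.2 + 0.14×14) / (1 + 0.078×14 + 0.14×2.1) = 2.132/2.386 = 0.8934 kJ/s.

0.89 kJ/s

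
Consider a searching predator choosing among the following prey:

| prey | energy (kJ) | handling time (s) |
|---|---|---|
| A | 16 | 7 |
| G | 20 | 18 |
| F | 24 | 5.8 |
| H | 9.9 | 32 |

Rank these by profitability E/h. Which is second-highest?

Profitability E/h (kJ/s): A = 16/7 = 2.29, G = 20/18 = 1.11, F = 24/5.8 = 4.14, H = 9.9/32 = 0.309.
Ranked: F > A > G > H.

A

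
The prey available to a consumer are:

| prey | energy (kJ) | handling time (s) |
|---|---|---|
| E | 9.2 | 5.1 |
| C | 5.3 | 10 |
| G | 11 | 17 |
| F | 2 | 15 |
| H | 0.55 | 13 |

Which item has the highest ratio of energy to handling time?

E

Profitability E/h (kJ/s): E = 9.2/5.1 = 1.8, C = 5.3/10 = 0.53, G = 11/17 = 0.647, F = 2/15 = 0.133, H = 0.55/13 = 0.0423.
Ranked: E > G > C > F > H.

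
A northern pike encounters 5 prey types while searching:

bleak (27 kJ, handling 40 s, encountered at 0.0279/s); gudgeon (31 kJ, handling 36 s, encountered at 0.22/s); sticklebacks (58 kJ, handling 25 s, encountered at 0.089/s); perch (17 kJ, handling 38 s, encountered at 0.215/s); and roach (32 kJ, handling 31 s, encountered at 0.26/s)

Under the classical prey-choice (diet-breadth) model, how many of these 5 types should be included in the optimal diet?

Rank by E/h (kJ/s): sticklebacks 2.32, roach 1.03, gudgeon 0.861, bleak 0.675, perch 0.447. Include each in turn until the next type's E/h falls below the running intake rate.
Rate on top 1: 1.601. roach: 1.03 < 1.601 → exclude; stop.
Optimal diet: sticklebacks — 1 of 5 types.

1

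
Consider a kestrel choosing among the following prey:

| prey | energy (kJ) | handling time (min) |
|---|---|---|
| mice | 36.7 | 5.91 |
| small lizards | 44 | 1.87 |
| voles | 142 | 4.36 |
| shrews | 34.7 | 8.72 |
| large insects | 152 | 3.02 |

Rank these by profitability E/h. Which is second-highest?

voles

In descending order of E/h:
large insects: 152/3.02 = 50.3 kJ/min
voles: 142/4.36 = 32.6 kJ/min
small lizards: 44/1.87 = 23.5 kJ/min
mice: 36.7/5.91 = 6.21 kJ/min
shrews: 34.7/8.72 = 3.98 kJ/min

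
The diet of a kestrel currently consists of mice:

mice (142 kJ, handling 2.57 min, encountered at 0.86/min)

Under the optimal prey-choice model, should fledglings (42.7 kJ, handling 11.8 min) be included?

Intake rate on the current diet: R = (0.86×142) / (1 + 0.86×2.57) = 122.1/3.21 = 38.04 kJ/min.
Profitability of fledglings: 42.7/11.8 = 3.619 kJ/min.
Since 3.619 < R, time spent handling fledglings is better spent searching.

No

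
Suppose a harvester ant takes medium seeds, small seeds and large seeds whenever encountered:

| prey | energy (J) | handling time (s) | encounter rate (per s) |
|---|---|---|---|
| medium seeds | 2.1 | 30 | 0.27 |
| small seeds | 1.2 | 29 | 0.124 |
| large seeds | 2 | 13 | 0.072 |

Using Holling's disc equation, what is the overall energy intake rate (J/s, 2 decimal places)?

0.06 J/s

Energy encountered per unit search time: 0.27×2.1 + 0.124×1.2 + 0.072×2 = 0.8598 J/s.
Handling time per unit search time: 0.27×30 + 0.124×29 + 0.072×13 = 12.63.
Rate = 0.8598/(1 + 12.63) = 0.06307 J/s.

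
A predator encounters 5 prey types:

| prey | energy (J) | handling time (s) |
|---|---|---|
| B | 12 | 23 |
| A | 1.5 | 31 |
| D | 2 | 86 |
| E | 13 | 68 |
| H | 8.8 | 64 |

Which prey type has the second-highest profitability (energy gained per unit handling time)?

In descending order of E/h:
B: 12/23 = 0.522 J/s
E: 13/68 = 0.191 J/s
H: 8.8/64 = 0.138 J/s
A: 1.5/31 = 0.0484 J/s
D: 2/86 = 0.0233 J/s

E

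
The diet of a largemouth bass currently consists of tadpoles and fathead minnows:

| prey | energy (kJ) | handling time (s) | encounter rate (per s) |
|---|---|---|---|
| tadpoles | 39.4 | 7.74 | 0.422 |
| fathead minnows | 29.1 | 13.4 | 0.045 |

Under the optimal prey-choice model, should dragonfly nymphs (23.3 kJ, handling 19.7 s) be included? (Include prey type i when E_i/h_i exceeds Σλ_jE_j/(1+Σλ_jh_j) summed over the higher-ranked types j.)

No

Current rate: (0.422×39.4 + 0.045×29.1)/(1 + 0.422×7.74 + 0.045×13.4) = 3.684 kJ/s.
Profitability of dragonfly nymphs: 23.3/19.7 = 1.183 kJ/s.
1.183 < 3.684, so adding dragonfly nymphs would lower the average — exclude it.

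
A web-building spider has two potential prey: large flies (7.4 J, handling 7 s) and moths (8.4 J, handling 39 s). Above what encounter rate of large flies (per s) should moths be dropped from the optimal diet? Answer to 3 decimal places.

0.037 per s

Drop moths once their profitability E₂/h₂ falls below the rate achievable on large flies alone: E₂/h₂ = λE₁/(1 + λh₁).
Solve for λ: λE₁h₂ = E₂(1 + λh₁) → λ(E₁h₂ − E₂h₁) = E₂ → λ = E₂/(E₁h₂ − E₂h₁).
λ = 8.4/(7.4×39 − 8.4×7) = 8.4/229.8 = 0.03655 per s.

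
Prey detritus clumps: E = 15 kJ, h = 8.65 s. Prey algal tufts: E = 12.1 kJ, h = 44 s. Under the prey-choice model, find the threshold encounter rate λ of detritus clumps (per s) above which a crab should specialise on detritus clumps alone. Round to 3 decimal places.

0.022 per s

At the threshold, the rate on detritus clumps alone equals the profitability of algal tufts: λ·15/(1 + λ·8.65) = 12.1/44 = 0.275.
Rearranging, λ(15 − 0.275×8.65) = 0.275, so λ = 0.275/12.62 = 0.02179 per s.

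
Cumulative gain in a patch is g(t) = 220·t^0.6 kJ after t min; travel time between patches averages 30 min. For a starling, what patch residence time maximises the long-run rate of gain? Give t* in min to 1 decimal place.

By the marginal value theorem, leave when the instantaneous gain rate g'(t) equals the habitat-wide average g(t)/(T + t).
g'(t) = 0.6·220·t^-0.4. Setting 0.6·220·t^-0.4 = 220·t^0.6/(30+t) gives 0.6(30+t) = t, so 0.40·t = 0.6×30.
t* = 0.6×30/0.40 = 45 min.

45.0 min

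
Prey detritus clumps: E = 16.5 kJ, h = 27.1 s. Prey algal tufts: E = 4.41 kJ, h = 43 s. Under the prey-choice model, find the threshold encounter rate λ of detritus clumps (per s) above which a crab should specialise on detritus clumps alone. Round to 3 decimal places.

0.007 per s

At the threshold, the rate on detritus clumps alone equals the profitability of algal tufts: λ·16.5/(1 + λ·27.1) = 4.41/43 = 0.1026.
Rearranging, λ(16.5 − 0.1026×27.1) = 0.1026, so λ = 0.1026/13.72 = 0.007475 per s.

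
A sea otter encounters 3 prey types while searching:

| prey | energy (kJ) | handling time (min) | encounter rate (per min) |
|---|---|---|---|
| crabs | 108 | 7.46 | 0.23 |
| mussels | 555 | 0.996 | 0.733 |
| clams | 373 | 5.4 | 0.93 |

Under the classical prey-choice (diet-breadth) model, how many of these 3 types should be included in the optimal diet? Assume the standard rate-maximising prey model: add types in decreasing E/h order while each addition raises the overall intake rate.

1

E/h in descending order: mussels 557, clams 69.1, crabs 14.5 kJ/min. The optimal diet is the largest prefix of this list for which every included type satisfies E_i/h_i > R on the types above it.
Rate on top 1: 235.1. clams: 69.1 < 235.1 → exclude; stop.
Optimal diet: mussels — 1 of 3 types.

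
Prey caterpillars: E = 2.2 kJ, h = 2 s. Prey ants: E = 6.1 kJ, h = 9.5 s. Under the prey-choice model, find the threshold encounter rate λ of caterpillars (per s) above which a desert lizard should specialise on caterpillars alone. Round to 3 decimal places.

0.701 per s

At the threshold, the rate on caterpillars alone equals the profitability of ants: λ·2.2/(1 + λ·2) = 6.1/9.5 = 0.6421.
Rearranging, λ(2.2 − 0.6421×2) = 0.6421, so λ = 0.6421/0.9158 = 0.7011 per s.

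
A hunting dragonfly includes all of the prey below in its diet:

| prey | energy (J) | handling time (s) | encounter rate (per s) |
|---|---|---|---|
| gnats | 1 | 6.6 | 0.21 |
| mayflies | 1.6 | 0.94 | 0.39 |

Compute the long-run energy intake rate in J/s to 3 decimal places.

R = Σλ_iE_i / (1 + Σλ_ih_i)
Numerator: 0.21×1 + 0.39×1.6 = 0.834
Denominator: 1 + 0.21×6.6 + 0.39×0.94 = 2.753
R = 0.834/2.753 = 0.303 J/s

0.303 J/s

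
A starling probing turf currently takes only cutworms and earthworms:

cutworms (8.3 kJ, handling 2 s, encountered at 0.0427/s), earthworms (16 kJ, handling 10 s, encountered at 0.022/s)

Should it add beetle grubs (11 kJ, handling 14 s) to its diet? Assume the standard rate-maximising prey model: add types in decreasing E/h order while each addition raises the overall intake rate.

On cutworms and earthworms alone, R = ΣλE/(1+Σλh) = 0.7064/1.305 = 0.5411 kJ/s.
beetle grubs: E/h = 11/14 = 0.7857 kJ/s.
0.7857 > 0.5411, so adding beetle grubs raises the average — include it.

Yes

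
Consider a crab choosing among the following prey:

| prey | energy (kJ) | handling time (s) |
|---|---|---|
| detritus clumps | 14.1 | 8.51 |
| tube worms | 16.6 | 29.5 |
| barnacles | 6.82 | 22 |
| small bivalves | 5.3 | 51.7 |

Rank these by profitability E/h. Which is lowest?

small bivalves

In descending order of E/h:
detritus clumps: 14.1/8.51 = 1.66 kJ/s
tube worms: 16.6/29.5 = 0.563 kJ/s
barnacles: 6.82/22 = 0.31 kJ/s
small bivalves: 5.3/51.7 = 0.103 kJ/s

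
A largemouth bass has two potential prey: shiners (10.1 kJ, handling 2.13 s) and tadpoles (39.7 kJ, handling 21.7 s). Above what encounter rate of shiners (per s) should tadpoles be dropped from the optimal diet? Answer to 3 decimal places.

The zero-one rule: include tadpoles iff E₂/h₂ > λE₁/(1+λh₁). Equality gives the switch point.
λE₁h₂ = E₂ + λE₂h₁ ⇒ λ = E₂/(E₁h₂ − E₂h₁) = 39.7/(219.2 − 84.56) = 0.2949 per s.

0.295 per s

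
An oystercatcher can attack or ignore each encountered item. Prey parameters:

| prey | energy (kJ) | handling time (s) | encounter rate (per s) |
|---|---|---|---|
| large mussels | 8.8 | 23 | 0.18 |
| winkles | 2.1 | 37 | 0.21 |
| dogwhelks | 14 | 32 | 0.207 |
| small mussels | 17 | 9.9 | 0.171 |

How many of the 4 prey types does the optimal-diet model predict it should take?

1

Rank by E/h (kJ/s): small mussels 1.72, dogwhelks 0.438, large mussels 0.383, winkles 0.0568. Include each in turn until the next type's E/h falls below the running intake rate.
Rate on top 1: 1.08. dogwhelks: 0.438 < 1.08 → exclude; stop.
Optimal diet: small mussels — 1 of 4 types.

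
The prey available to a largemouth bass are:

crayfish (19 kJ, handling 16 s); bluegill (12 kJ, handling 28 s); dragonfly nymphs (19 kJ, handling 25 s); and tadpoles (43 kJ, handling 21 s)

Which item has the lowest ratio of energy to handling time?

Profitability E/h (kJ/s): crayfish = 19/16 = 1.19, bluegill = 12/28 = 0.429, dragonfly nymphs = 19/25 = 0.76, tadpoles = 43/21 = 2.05.
Ranked: tadpoles > crayfish > dragonfly nymphs > bluegill.

bluegill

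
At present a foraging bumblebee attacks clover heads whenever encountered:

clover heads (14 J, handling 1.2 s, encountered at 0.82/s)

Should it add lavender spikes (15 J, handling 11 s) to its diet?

No

Intake rate on the current diet: R = (0.82×14) / (1 + 0.82×1.2) = 11.48/1.984 = 5.786 J/s.
Profitability of lavender spikes: 15/11 = 1.364 J/s.
Since 1.364 < R, time spent handling lavender spikes is better spent searching.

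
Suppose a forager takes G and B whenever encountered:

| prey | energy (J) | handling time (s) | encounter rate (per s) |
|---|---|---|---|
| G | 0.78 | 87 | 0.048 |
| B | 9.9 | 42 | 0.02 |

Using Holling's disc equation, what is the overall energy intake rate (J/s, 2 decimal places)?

R = Σλ_iE_i / (1 + Σλ_ih_i)
Numerator: 0.048×0.78 + 0.02×9.9 = 0.2354
Denominator: 1 + 0.048×87 + 0.02×42 = 6.016
R = 0.2354/6.016 = 0.03914 J/s

0.04 J/s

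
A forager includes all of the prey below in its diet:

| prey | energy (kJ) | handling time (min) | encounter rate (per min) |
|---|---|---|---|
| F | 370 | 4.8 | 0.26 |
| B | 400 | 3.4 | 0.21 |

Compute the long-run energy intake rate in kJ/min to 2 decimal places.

60.84 kJ/min

Energy encountered per unit search time: 0.26×370 + 0.21×400 = 180.2 kJ/min.
Handling time per unit search time: 0.26×4.8 + 0.21×3.4 = 1.962.
Rate = 180.2/(1 + 1.962) = 60.84 kJ/min.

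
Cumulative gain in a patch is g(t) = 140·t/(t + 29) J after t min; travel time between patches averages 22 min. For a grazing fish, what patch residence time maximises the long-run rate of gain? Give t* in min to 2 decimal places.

25.26 min

By the marginal value theorem, leave when the instantaneous gain rate g'(t) equals the habitat-wide average g(t)/(T + t).
g'(t) = 140·29/(t + 29)². Setting 140·29/(t+29)² = 140t/[(t+29)(22+t)] gives 29(22+t) = t(t+29), so t² = 29×22 = 638.
t* = √638 = 25.26 min.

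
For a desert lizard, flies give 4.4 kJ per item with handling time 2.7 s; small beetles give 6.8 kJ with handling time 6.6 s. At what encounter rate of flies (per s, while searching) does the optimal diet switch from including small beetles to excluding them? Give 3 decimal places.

Drop small beetles once their profitability E₂/h₂ falls below the rate achievable on flies alone: E₂/h₂ = λE₁/(1 + λh₁).
Solve for λ: λE₁h₂ = E₂(1 + λh₁) → λ(E₁h₂ − E₂h₁) = E₂ → λ = E₂/(E₁h₂ − E₂h₁).
λ = 6.8/(4.4×6.6 − 6.8×2.7) = 6.8/10.68 = 0.6367 per s.

0.637 per s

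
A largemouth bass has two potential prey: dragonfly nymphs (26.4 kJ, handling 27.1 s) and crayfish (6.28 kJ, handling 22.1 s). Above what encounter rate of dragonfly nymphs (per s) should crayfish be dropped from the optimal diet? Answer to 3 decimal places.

0.015 per s

Drop crayfish once their profitability E₂/h₂ falls below the rate achievable on dragonfly nymphs alone: E₂/h₂ = λE₁/(1 + λh₁).
Solve for λ: λE₁h₂ = E₂(1 + λh₁) → λ(E₁h₂ − E₂h₁) = E₂ → λ = E₂/(E₁h₂ − E₂h₁).
λ = 6.28/(26.4×22.1 − 6.28×27.1) = 6.28/413.3 = 0.0152 per s.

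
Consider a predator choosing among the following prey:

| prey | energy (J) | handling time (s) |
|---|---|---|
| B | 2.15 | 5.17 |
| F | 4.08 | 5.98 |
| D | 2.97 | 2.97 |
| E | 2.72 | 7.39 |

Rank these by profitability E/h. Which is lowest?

In descending order of E/h:
D: 2.97/2.97 = 1 J/s
F: 4.08/5.98 = 0.682 J/s
B: 2.15/5.17 = 0.416 J/s
E: 2.72/7.39 = 0.368 J/s

E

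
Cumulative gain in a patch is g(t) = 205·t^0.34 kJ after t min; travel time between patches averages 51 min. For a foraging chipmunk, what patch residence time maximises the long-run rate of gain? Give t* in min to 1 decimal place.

26.3 min

By the marginal value theorem, leave when the instantaneous gain rate g'(t) equals the habitat-wide average g(t)/(T + t).
g'(t) = 0.34·205·t^-0.66. Setting 0.34·205·t^-0.66 = 205·t^0.34/(51+t) gives 0.34(51+t) = t, so 0.66·t = 0.34×51.
t* = 0.34×51/0.66 = 26.27 min.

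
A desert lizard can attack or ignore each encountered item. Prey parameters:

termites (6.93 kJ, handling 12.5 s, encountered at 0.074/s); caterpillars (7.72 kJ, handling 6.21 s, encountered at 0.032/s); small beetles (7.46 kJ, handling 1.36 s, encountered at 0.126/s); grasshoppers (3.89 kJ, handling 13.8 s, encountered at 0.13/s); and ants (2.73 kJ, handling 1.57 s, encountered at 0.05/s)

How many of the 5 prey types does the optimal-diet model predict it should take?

3

Profitabilities (E/h, kJ/s): small beetles 5.49, ants 1.74, caterpillars 1.24, termites 0.554, grasshoppers 0.282. Add prey in this order while the next type's profitability exceeds the intake rate on those already taken.
Rate on top 1: 0.8025. ants: 1.74 > 0.8025 → include.
Rate on top 2: 0.8613. caterpillars: 1.24 > 0.8613 → include.
Rate on top 3: 0.9137. termites: 0.554 < 0.9137 → exclude; stop.
Optimal diet: small beetles, ants, caterpillars — 3 of 5 types.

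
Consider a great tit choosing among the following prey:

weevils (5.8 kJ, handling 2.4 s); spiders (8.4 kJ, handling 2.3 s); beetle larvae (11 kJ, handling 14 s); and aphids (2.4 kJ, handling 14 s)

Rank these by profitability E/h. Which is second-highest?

Profitability E/h (kJ/s): weevils = 5.8/2.4 = 2.42, spiders = 8.4/2.3 = 3.65, beetle larvae = 11/14 = 0.786, aphids = 2.4/14 = 0.171.
Ranked: spiders > weevils > beetle larvae > aphids.

weevils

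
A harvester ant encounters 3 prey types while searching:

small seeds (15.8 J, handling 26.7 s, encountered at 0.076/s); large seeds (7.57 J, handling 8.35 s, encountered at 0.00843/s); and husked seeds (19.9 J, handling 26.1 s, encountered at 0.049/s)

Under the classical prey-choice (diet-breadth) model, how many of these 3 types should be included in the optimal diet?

3

Rank by E/h (J/s): large seeds 0.907, husked seeds 0.762, small seeds 0.592. Include each in turn until the next type's E/h falls below the running intake rate.
Rate on top 1: 0.05962. husked seeds: 0.762 > 0.05962 → include.
Rate on top 2: 0.4422. small seeds: 0.592 > 0.4422 → include.
Optimal diet: large seeds, husked seeds, small seeds — 3 of 3 types.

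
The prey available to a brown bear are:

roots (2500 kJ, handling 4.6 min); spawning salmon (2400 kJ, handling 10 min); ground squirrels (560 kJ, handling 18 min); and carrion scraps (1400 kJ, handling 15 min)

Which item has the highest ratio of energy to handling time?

roots

In descending order of E/h:
roots: 2500/4.6 = 543 kJ/min
spawning salmon: 2400/10 = 240 kJ/min
carrion scraps: 1400/15 = 93.3 kJ/min
ground squirrels: 560/18 = 31.1 kJ/min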